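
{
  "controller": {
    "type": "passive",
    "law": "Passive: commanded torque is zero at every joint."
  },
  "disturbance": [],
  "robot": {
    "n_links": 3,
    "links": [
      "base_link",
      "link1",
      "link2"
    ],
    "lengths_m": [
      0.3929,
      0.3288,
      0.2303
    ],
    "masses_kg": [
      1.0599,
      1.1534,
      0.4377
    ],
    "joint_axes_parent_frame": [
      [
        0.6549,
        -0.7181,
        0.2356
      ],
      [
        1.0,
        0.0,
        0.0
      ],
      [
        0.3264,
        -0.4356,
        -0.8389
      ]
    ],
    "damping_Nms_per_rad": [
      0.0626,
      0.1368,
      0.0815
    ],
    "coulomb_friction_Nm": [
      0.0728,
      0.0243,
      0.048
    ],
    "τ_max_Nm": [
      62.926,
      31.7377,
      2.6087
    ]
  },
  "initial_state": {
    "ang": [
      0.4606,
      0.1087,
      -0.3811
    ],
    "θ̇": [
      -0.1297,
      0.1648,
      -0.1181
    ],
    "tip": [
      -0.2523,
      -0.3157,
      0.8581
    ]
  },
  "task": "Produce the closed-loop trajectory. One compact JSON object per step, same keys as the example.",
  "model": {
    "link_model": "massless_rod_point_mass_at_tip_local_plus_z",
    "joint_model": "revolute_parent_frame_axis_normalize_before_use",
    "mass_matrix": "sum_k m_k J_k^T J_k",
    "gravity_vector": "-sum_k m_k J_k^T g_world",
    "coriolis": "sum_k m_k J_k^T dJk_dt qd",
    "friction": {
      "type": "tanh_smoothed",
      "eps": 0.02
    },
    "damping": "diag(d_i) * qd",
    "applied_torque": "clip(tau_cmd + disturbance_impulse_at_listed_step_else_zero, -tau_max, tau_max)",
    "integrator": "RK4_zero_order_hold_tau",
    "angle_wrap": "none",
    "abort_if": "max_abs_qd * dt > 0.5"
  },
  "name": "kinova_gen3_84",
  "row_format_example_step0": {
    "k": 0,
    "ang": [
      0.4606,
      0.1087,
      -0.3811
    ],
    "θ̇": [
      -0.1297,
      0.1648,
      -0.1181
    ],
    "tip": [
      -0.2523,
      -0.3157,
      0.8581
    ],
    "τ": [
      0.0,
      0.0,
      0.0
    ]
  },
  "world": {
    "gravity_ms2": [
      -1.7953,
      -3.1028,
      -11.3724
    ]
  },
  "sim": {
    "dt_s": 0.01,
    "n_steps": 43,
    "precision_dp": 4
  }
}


{"k":1,"ang":[0.46,0.1104,-0.3841],"\u03b8\u0307":[0.0033,0.1845,-0.4664],"tip":[-0.2516,-0.3159,0.8581],"\u03c4":[0.0,0.0,0.0]}
{"k":2,"ang":[0.4607,0.1124,-0.3902],"\u03b8\u0307":[0.1325,0.2029,-0.7451],"tip":[-0.2515,-0.3167,0.8577],"\u03c4":[0.0,0.0,0.0]}
{"k":3,"ang":[0.4626,0.1145,-0.3988],"\u03b8\u0307":[0.2603,0.2189,-0.9737],"tip":[-0.2519,-0.318,0.8569],"\u03c4":[0.0,0.0,0.0]}
{"k":4,"ang":[0.4659,0.1168,-0.4095],"\u03b8\u0307":[0.3872,0.2325,-1.1616],"tip":[-0.2529,-0.3201,0.8557],"\u03c4":[0.0,0.0,0.0]}
{"k":5,"ang":[0.4704,0.1191,-0.4219],"\u03b8\u0307":[0.5139,0.2438,-1.3159],"tip":[-0.2545,-0.3227,0.8539],"\u03c4":[0.0,0.0,0.0]}
{"k":6,"ang":[0.4761,0.1216,-0.4358],"\u03b8\u0307":[0.6407,0.2527,-1.4421],"tip":[-0.2566,-0.3261,0.8517],"\u03c4":[0.0,0.0,0.0]}
{"k":7,"ang":[0.4832,0.1242,-0.4507],"\u03b8\u0307":[0.768,0.259,-1.5443],"tip":[-0.2594,-0.3301,0.849],"\u03c4":[0.0,0.0,0.0]}
{"k":8,"ang":[0.4915,0.1268,-0.4666],"\u03b8\u0307":[0.8963,0.2624,-1.6259],"tip":[-0.2629,-0.3348,0.8458],"\u03c4":[0.0,0.0,0.0]}
{"k":9,"ang":[0.5011,0.1294,-0.4832],"\u03b8\u0307":[1.0259,0.2627,-1.6891],"tip":[-0.2669,-0.3402,0.842],"\u03c4":[0.0,0.0,0.0]}
{"k":10,"ang":[0.512,0.132,-0.5003],"\u03b8\u0307":[1.1571,0.2593,-1.7357],"tip":[-0.2717,-0.3464,0.8376],"\u03c4":[0.0,0.0,0.0]}
{"k":11,"ang":[0.5243,0.1346,-0.5178],"\u03b8\u0307":[1.2903,0.2517,-1.7671],"tip":[-0.277,-0.3532,0.8325],"\u03c4":[0.0,0.0,0.0]}
{"k":12,"ang":[0.5378,0.1371,-0.5356],"\u03b8\u0307":[1.4258,0.2395,-1.784],"tip":[-0.283,-0.3607,0.8268],"\u03c4":[0.0,0.0,0.0]}
{"k":13,"ang":[0.5528,0.1394,-0.5535],"\u03b8\u0307":[1.564,0.2222,-1.7868],"tip":[-0.2897,-0.3689,0.8204],"\u03c4":[0.0,0.0,0.0]}
{"k":14,"ang":[0.5691,0.1415,-0.5713],"\u03b8\u0307":[1.7051,0.199,-1.7757],"tip":[-0.297,-0.3777,0.8133],"\u03c4":[0.0,0.0,0.0]}
{"k":15,"ang":[0.5869,0.1433,-0.5889],"\u03b8\u0307":[1.8494,0.1694,-1.7507],"tip":[-0.305,-0.3873,0.8053],"\u03c4":[0.0,0.0,0.0]}
{"k":16,"ang":[0.6061,0.1448,-0.6063],"\u03b8\u0307":[1.9972,0.1327,-1.7116],"tip":[-0.3137,-0.3975,0.7965],"\u03c4":[0.0,0.0,0.0]}
{"k":17,"ang":[0.6269,0.146,-0.6231],"\u03b8\u0307":[2.1488,0.0882,-1.658],"tip":[-0.3229,-0.4084,0.7867],"\u03c4":[0.0,0.0,0.0]}
{"k":18,"ang":[0.6491,0.1466,-0.6394],"\u03b8\u0307":[2.3042,0.0353,-1.5897],"tip":[-0.3328,-0.42,0.776],"\u03c4":[0.0,0.0,0.0]}
{"k":19,"ang":[0.6729,0.1466,-0.6549],"\u03b8\u0307":[2.4635,-0.0251,-1.5104],"tip":[-0.3433,-0.4321,0.7642],"\u03c4":[0.0,0.0,0.0]}
{"k":20,"ang":[0.6984,0.1461,-0.6695],"\u03b8\u0307":[2.6266,-0.093,-1.4205],"tip":[-0.3544,-0.4448,0.7513],"\u03c4":[0.0,0.0,0.0]}
{"k":21,"ang":[0.7255,0.1447,-0.6832],"\u03b8\u0307":[2.7941,-0.1712,-1.3128],"tip":[-0.366,-0.4581,0.7372],"\u03c4":[0.0,0.0,0.0]}
{"k":22,"ang":[0.7543,0.1426,-0.6957],"\u03b8\u0307":[2.966,-0.2605,-1.187],"tip":[-0.3781,-0.4719,0.7218],"\u03c4":[0.0,0.0,0.0]}
{"k":23,"ang":[0.7848,0.1395,-0.7069],"\u03b8\u0307":[3.1424,-0.3612,-1.0431],"tip":[-0.3907,-0.4862,0.705],"\u03c4":[0.0,0.0,0.0]}
{"k":24,"ang":[0.8172,0.1353,-0.7165],"\u03b8\u0307":[3.3231,-0.4736,-0.8813],"tip":[-0.4038,-0.5009,0.6868],"\u03c4":[0.0,0.0,0.0]}
{"k":25,"ang":[0.8513,0.13,-0.7245],"\u03b8\u0307":[3.5081,-0.5978,-0.7016],"tip":[-0.4172,-0.516,0.667],"\u03c4":[0.0,0.0,0.0]}
{"k":26,"ang":[0.8873,0.1233,-0.7305],"\u03b8\u0307":[3.6971,-0.7338,-0.5045],"tip":[-0.431,-0.5314,0.6455],"\u03c4":[0.0,0.0,0.0]}
{"k":27,"ang":[0.9253,0.1153,-0.7345],"\u03b8\u0307":[3.8897,-0.8813,-0.2906],"tip":[-0.4451,-0.547,0.6224],"\u03c4":[0.0,0.0,0.0]}
{"k":28,"ang":[0.9651,0.1057,-0.7363],"\u03b8\u0307":[4.0855,-1.0397,-0.0608],"tip":[-0.4593,-0.5627,0.5974],"\u03c4":[0.0,0.0,0.0]}
{"k":29,"ang":[1.007,0.0945,-0.736],"\u03b8\u0307":[4.2851,-1.1964,0.0646],"tip":[-0.4736,-0.5784,0.5705],"\u03c4":[0.0,0.0,0.0]}
{"k":30,"ang":[1.0508,0.0817,-0.7352],"\u03b8\u0307":[4.4878,-1.3538,0.1181],"tip":[-0.4879,-0.5939,0.5416],"\u03c4":[0.0,0.0,0.0]}
{"k":31,"ang":[1.0967,0.0674,-0.7335],"\u03b8\u0307":[4.692,-1.5234,0.2268],"tip":[-0.502,-0.6091,0.5107],"\u03c4":[0.0,0.0,0.0]}
{"k":32,"ang":[1.1447,0.0512,-0.7305],"\u03b8\u0307":[4.897,-1.7028,0.3821],"tip":[-0.5158,-0.6239,0.4777],"\u03c4":[0.0,0.0,0.0]}
{"k":33,"ang":[1.1947,0.0333,-0.7257],"\u03b8\u0307":[5.102,-1.8892,0.5761],"tip":[-0.5293,-0.6381,0.4424],"\u03c4":[0.0,0.0,0.0]}
{"k":34,"ang":[1.2467,0.0134,-0.7189],"\u03b8\u0307":[5.306,-2.0793,0.8015],"tip":[-0.5422,-0.6517,0.405],"\u03c4":[0.0,0.0,0.0]}
{"k":35,"ang":[1.3008,-0.0083,-0.7096],"\u03b8\u0307":[5.5083,-2.2697,1.0515],"tip":[-0.5543,-0.6644,0.3652],"\u03c4":[0.0,0.0,0.0]}
{"k":36,"ang":[1.3569,-0.0319,-0.6978],"\u03b8\u0307":[5.7077,-2.4564,1.3194],"tip":[-0.5655,-0.6761,0.3231],"\u03c4":[0.0,0.0,0.0]}
{"k":37,"ang":[1.4149,-0.0574,-0.6832],"\u03b8\u0307":[5.9031,-2.6351,1.5989],"tip":[-0.5756,-0.6867,0.2788],"\u03c4":[0.0,0.0,0.0]}
{"k":38,"ang":[1.4749,-0.0846,-0.6658],"\u03b8\u0307":[6.0935,-2.8011,1.8836],"tip":[-0.5843,-0.6959,0.2321],"\u03c4":[0.0,0.0,0.0]}
{"k":39,"ang":[1.5368,-0.1134,-0.6455],"\u03b8\u0307":[6.2778,-2.9498,2.1677],"tip":[-0.5913,-0.7036,0.1832],"\u03c4":[0.0,0.0,0.0]}
{"k":40,"ang":[1.6005,-0.1435,-0.6224],"\u03b8\u0307":[6.4547,-3.0763,2.4457],"tip":[-0.5965,-0.7095,0.1322],"\u03c4":[0.0,0.0,0.0]}
{"k":41,"ang":[1.6659,-0.1748,-0.5966],"\u03b8\u0307":[6.6234,-3.1757,2.7126],"tip":[-0.5995,-0.7136,0.0792],"\u03c4":[0.0,0.0,0.0]}
{"k":42,"ang":[1.7329,-0.2069,-0.5682],"\u03b8\u0307":[6.7825,-3.2435,2.964],"tip":[-0.6001,-0.7157,0.0244],"\u03c4":[0.0,0.0,0.0]}
{"k":43,"ang":[1.8015,-0.2396,-0.5374],"\u03b8\u0307":[6.9309,-3.2753,3.1963],"tip":[-0.5981,-0.7155,-0.032]}


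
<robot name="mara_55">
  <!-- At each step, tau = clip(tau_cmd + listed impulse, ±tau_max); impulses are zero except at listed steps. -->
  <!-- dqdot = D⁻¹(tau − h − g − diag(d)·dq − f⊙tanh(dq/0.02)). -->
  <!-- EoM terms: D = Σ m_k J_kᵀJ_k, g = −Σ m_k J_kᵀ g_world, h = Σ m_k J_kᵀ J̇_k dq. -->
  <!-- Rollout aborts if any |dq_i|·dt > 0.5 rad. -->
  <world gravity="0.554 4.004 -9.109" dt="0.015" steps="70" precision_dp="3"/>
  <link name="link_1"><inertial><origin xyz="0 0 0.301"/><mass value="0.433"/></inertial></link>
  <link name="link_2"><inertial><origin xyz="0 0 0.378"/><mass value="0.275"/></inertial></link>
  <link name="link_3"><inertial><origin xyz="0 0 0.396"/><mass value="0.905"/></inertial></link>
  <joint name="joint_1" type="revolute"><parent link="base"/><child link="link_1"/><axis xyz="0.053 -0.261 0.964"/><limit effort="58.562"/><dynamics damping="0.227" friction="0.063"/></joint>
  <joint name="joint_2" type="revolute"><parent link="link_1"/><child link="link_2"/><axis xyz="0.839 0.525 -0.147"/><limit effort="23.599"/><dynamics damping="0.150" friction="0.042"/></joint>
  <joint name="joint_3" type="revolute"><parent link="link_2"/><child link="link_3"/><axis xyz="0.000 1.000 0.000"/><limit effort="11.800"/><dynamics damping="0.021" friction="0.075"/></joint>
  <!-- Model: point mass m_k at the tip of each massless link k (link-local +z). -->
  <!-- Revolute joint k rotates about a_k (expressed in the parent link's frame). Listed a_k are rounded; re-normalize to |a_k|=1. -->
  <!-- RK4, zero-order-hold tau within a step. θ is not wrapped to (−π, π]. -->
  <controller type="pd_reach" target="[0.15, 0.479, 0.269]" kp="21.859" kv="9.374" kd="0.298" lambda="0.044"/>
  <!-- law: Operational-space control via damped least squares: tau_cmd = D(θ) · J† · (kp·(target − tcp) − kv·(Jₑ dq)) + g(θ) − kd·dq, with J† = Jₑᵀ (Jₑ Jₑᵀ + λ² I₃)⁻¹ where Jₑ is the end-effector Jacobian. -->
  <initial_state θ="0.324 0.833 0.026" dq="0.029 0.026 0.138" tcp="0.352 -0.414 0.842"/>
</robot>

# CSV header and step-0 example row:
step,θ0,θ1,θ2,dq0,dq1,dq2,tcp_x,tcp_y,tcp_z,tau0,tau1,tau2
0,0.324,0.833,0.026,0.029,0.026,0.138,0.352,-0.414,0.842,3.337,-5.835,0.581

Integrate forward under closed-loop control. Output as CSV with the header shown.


step,θ0,θ1,θ2,dq0,dq1,dq2,tcp_x,tcp_y,tcp_z,tau0,tau1,tau2
1,0.332,0.835,0.024,0.891,0.196,-0.277,0.353,-0.413,0.841,2.607,-5.505,0.381
2,0.345,0.837,0.023,0.937,0.074,0.066,0.356,-0.410,0.841,2.201,-5.200,-0.008
3,0.362,0.838,0.024,1.240,0.084,0.073,0.359,-0.405,0.842,1.795,-4.969,-0.222
4,0.381,0.839,0.026,1.312,0.026,0.268,0.364,-0.400,0.842,1.509,-4.786,-0.461
5,0.401,0.839,0.031,1.392,-0.008,0.415,0.369,-0.393,0.843,1.260,-4.663,-0.655
6,0.422,0.839,0.039,1.441,-0.037,0.560,0.374,-0.385,0.844,1.053,-4.593,-0.826
7,0.444,0.838,0.048,1.443,-0.072,0.726,0.380,-0.376,0.845,0.883,-4.564,-0.986
8,0.465,0.837,0.060,1.416,-0.109,0.899,0.387,-0.366,0.845,0.739,-4.570,-1.133
9,0.486,0.835,0.075,1.361,-0.150,1.081,0.393,-0.356,0.846,0.616,-4.610,-1.271
10,0.506,0.832,0.093,1.282,-0.197,1.275,0.400,-0.345,0.847,0.509,-4.678,-1.404
11,0.525,0.829,0.114,1.179,-0.252,1.481,0.406,-0.333,0.847,0.417,-4.771,-1.534
12,0.541,0.825,0.137,1.054,-0.316,1.700,0.413,-0.321,0.847,0.338,-4.883,-1.661
13,0.556,0.819,0.165,0.912,-0.390,1.930,0.419,-0.308,0.847,0.273,-5.003,-1.785
14,0.569,0.813,0.195,0.759,-0.474,2.165,0.426,-0.295,0.847,0.221,-5.121,-1.904
15,0.579,0.805,0.229,0.604,-0.564,2.398,0.432,-0.281,0.846,0.182,-5.220,-2.017
16,0.587,0.796,0.267,0.458,-0.657,2.620,0.437,-0.266,0.845,0.155,-5.284,-2.118
17,0.593,0.785,0.308,0.332,-0.747,2.819,0.442,-0.251,0.844,0.137,-5.301,-2.208
18,0.597,0.774,0.351,0.233,-0.828,2.988,0.447,-0.236,0.842,0.121,-5.265,-2.285
19,0.600,0.761,0.397,0.166,-0.898,3.124,0.451,-0.220,0.840,0.104,-5.179,-2.351
20,0.603,0.747,0.444,0.131,-0.952,3.228,0.454,-0.203,0.837,0.081,-5.053,-2.411
21,0.605,0.732,0.493,0.124,-0.992,3.302,0.457,-0.187,0.834,0.050,-4.898,-2.468
22,0.607,0.717,0.543,0.142,-1.016,3.352,0.458,-0.169,0.830,0.012,-4.727,-2.526
23,0.609,0.702,0.593,0.180,-1.027,3.382,0.460,-0.152,0.826,-0.034,-4.548,-2.587
24,0.613,0.687,0.644,0.233,-1.024,3.395,0.460,-0.134,0.821,-0.086,-4.370,-2.652
25,0.617,0.672,0.695,0.297,-1.008,3.394,0.460,-0.116,0.815,-0.140,-4.198,-2.722
26,0.622,0.657,0.746,0.372,-0.981,3.381,0.459,-0.098,0.809,-0.197,-4.035,-2.796
27,0.628,0.642,0.796,0.452,-0.942,3.358,0.457,-0.080,0.803,-0.253,-3.883,-2.873
28,0.636,0.629,0.846,0.538,-0.893,3.326,0.455,-0.062,0.795,-0.307,-3.744,-2.952
29,0.644,0.616,0.896,0.626,-0.834,3.284,0.452,-0.044,0.787,-0.358,-3.617,-3.033
30,0.654,0.604,0.945,0.715,-0.766,3.234,0.448,-0.026,0.779,-0.405,-3.505,-3.113
31,0.666,0.593,0.993,0.804,-0.689,3.177,0.444,-0.009,0.770,-0.447,-3.406,-3.191
32,0.679,0.583,1.040,0.891,-0.605,3.111,0.439,0.008,0.760,-0.484,-3.320,-3.267
33,0.693,0.575,1.086,0.975,-0.514,3.039,0.433,0.025,0.750,-0.514,-3.249,-3.339
34,0.708,0.568,1.131,1.055,-0.418,2.959,0.428,0.041,0.739,-0.538,-3.190,-3.405
35,0.724,0.562,1.174,1.129,-0.316,2.874,0.421,0.057,0.729,-0.556,-3.145,-3.465
36,0.742,0.559,1.217,1.197,-0.212,2.782,0.414,0.072,0.718,-0.567,-3.112,-3.518
37,0.760,0.556,1.258,1.258,-0.105,2.686,0.407,0.086,0.706,-0.572,-3.092,-3.564
38,0.780,0.555,1.297,1.310,0.001,2.586,0.400,0.100,0.695,-0.571,-3.081,-3.602
39,0.800,0.556,1.335,1.339,0.092,2.496,0.392,0.113,0.683,-0.560,-3.067,-3.635
40,0.820,0.558,1.372,1.367,0.187,2.397,0.384,0.125,0.671,-0.548,-3.063,-3.658
41,0.841,0.562,1.407,1.393,0.284,2.291,0.376,0.136,0.659,-0.533,-3.071,-3.671
42,0.862,0.567,1.441,1.413,0.380,2.182,0.368,0.147,0.648,-0.514,-3.087,-3.674
43,0.883,0.573,1.473,1.427,0.474,2.070,0.360,0.158,0.636,-0.492,-3.111,-3.668
44,0.904,0.581,1.503,1.434,0.564,1.958,0.352,0.167,0.624,-0.466,-3.142,-3.654
45,0.926,0.590,1.532,1.435,0.650,1.846,0.344,0.176,0.613,-0.438,-3.178,-3.631
46,0.947,0.600,1.558,1.431,0.730,1.734,0.336,0.185,0.602,-0.408,-3.218,-3.601
47,0.969,0.612,1.584,1.420,0.805,1.623,0.329,0.193,0.591,-0.376,-3.262,-3.563
48,0.990,0.624,1.607,1.405,0.873,1.515,0.321,0.200,0.580,-0.342,-3.308,-3.518
49,1.011,0.638,1.629,1.386,0.936,1.408,0.314,0.207,0.569,-0.307,-3.355,-3.467
50,1.032,0.652,1.649,1.363,0.992,1.304,0.307,0.214,0.559,-0.273,-3.404,-3.411
51,1.052,0.668,1.668,1.338,1.042,1.203,0.300,0.220,0.549,-0.238,-3.453,-3.350
52,1.072,0.684,1.686,1.310,1.085,1.105,0.293,0.226,0.539,-0.203,-3.501,-3.284
53,1.091,0.700,1.701,1.280,1.123,1.010,0.287,0.232,0.529,-0.169,-3.549,-3.214
54,1.110,0.717,1.716,1.249,1.155,0.919,0.281,0.237,0.520,-0.136,-3.597,-3.142
55,1.128,0.735,1.729,1.217,1.181,0.831,0.275,0.242,0.511,-0.105,-3.643,-3.066
56,1.146,0.753,1.741,1.184,1.203,0.746,0.269,0.246,0.502,-0.074,-3.687,-2.989
57,1.164,0.771,1.751,1.152,1.219,0.665,0.264,0.251,0.494,-0.045,-3.730,-2.910
58,1.181,0.789,1.761,1.120,1.230,0.588,0.259,0.255,0.485,-0.018,-3.772,-2.830
59,1.198,0.808,1.769,1.088,1.237,0.515,0.254,0.259,0.478,0.008,-3.812,-2.750
60,1.214,0.826,1.776,1.057,1.240,0.445,0.250,0.263,0.470,0.032,-3.850,-2.670
61,1.229,0.845,1.783,1.026,1.239,0.379,0.245,0.267,0.463,0.055,-3.887,-2.590
62,1.244,0.863,1.788,0.997,1.234,0.316,0.241,0.271,0.456,0.076,-3.922,-2.511
63,1.259,0.882,1.792,0.968,1.227,0.257,0.237,0.274,0.449,0.096,-3.955,-2.433
64,1.273,0.900,1.796,0.940,1.217,0.201,0.233,0.278,0.442,0.114,-3.987,-2.356
65,1.287,0.918,1.798,0.914,1.204,0.149,0.230,0.281,0.436,0.130,-4.018,-2.280
66,1.301,0.936,1.800,0.888,1.189,0.100,0.227,0.284,0.430,0.146,-4.047,-2.207
67,1.314,0.954,1.801,0.864,1.172,0.054,0.223,0.287,0.424,0.160,-4.075,-2.135
68,1.327,0.971,1.802,0.840,1.152,0.013,0.220,0.291,0.418,0.173,-4.102,-2.068
69,1.339,0.988,1.802,0.810,1.125,-0.013,0.217,0.294,0.413,0.186,-4.125,-2.015
70,1.351,1.005,1.802,0.779,1.094,-0.029,0.215,0.297,0.408,,,


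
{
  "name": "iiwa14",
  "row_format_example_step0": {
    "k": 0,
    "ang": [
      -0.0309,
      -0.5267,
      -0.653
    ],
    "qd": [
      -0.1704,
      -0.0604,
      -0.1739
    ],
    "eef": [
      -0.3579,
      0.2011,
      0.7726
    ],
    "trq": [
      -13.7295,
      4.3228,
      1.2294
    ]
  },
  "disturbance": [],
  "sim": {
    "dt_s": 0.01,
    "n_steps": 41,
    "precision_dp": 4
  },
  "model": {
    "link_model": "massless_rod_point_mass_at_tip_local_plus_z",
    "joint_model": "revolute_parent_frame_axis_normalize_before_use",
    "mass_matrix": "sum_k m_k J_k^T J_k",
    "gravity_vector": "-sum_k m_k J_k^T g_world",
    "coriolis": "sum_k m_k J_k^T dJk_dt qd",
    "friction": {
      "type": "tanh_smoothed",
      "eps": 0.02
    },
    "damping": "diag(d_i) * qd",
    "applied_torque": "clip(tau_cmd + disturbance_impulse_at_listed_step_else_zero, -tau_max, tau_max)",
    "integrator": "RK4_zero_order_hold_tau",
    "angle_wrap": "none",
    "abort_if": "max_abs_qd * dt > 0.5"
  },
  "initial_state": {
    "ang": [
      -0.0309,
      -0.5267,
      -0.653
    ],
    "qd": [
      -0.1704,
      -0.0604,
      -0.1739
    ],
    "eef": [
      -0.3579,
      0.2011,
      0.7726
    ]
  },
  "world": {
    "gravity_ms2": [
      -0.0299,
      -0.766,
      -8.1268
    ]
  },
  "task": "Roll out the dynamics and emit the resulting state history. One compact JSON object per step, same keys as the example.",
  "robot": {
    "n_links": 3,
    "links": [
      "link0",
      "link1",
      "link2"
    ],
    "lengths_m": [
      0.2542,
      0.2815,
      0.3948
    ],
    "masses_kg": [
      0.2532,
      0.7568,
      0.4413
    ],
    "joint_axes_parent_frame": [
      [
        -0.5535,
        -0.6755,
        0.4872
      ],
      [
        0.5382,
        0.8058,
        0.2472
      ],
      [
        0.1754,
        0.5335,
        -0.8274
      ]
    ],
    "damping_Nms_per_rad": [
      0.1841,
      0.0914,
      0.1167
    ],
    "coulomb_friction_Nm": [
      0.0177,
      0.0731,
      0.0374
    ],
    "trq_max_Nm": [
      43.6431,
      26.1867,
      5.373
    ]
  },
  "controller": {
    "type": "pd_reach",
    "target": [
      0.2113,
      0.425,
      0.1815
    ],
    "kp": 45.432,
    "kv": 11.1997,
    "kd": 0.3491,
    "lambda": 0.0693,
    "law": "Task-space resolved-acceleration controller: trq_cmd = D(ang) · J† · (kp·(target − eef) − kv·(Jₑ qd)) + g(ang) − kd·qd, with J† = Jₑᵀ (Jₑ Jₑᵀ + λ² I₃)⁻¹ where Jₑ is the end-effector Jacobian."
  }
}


{"k":1,"ang":[-0.0391,-0.5338,-0.6585],"qd":[-1.4505,-1.3472,-0.9142],"eef":[-0.3563,0.2014,0.7719],"trq":[-12.1914,4.5126,1.3831]}
{"k":2,"ang":[-0.0582,-0.5518,-0.6697],"qd":[-2.3615,-2.2359,-1.3181],"eef":[-0.3527,0.2029,0.7698],"trq":[-10.6836,4.3381,1.3917]}
{"k":3,"ang":[-0.0851,-0.5772,-0.6839],"qd":[-2.9981,-2.8286,-1.5361],"eef":[-0.3472,0.2051,0.7669],"trq":[-9.2454,3.9535,1.3268]}
{"k":4,"ang":[-0.1173,-0.6075,-0.6998],"qd":[-3.437,-3.2153,-1.6401],"eef":[-0.3401,0.208,0.7636],"trq":[-7.902,3.4681,1.2241]}
{"k":5,"ang":[-0.1532,-0.641,-0.7164],"qd":[-3.7351,-3.4634,-1.6692],"eef":[-0.3315,0.2114,0.76],"trq":[-6.6674,2.9541,1.103]}
{"k":6,"ang":[-0.1915,-0.6764,-0.7329],"qd":[-3.9323,-3.6193,-1.648],"eef":[-0.3217,0.2151,0.7561],"trq":[-5.547,2.4558,0.9754]}
{"k":7,"ang":[-0.2315,-0.7131,-0.7492],"qd":[-4.0566,-3.7141,-1.5934],"eef":[-0.3107,0.219,0.752],"trq":[-4.5402,1.9985,0.8487]}
{"k":8,"ang":[-0.2724,-0.7505,-0.7647],"qd":[-4.1271,-3.7681,-1.5174],"eef":[-0.2989,0.2232,0.7478],"trq":[-3.6427,1.5951,0.7275]}
{"k":9,"ang":[-0.3138,-0.7883,-0.7794],"qd":[-4.1577,-3.7945,-1.4285],"eef":[-0.2862,0.2276,0.7434],"trq":[-2.8475,1.2505,0.6146]}
{"k":10,"ang":[-0.3554,-0.8263,-0.7932],"qd":[-4.1578,-3.8019,-1.3327],"eef":[-0.2729,0.2321,0.7387],"trq":[-2.1468,0.9651,0.5113]}
{"k":11,"ang":[-0.3969,-0.8643,-0.8061],"qd":[-4.1346,-3.796,-1.2339],"eef":[-0.2591,0.2367,0.7339],"trq":[-1.5321,0.7364,0.4182]}
{"k":12,"ang":[-0.438,-0.9021,-0.8179],"qd":[-4.0932,-3.7805,-1.1348],"eef":[-0.2449,0.2414,0.7287],"trq":[-0.9953,0.5604,0.3353]}
{"k":13,"ang":[-0.4786,-0.9398,-0.8288],"qd":[-4.0378,-3.7578,-1.0373],"eef":[-0.2305,0.2462,0.7232],"trq":[-0.5284,0.4325,0.2622]}
{"k":14,"ang":[-0.5187,-0.9772,-0.8387],"qd":[-3.9712,-3.7297,-0.9424],"eef":[-0.2158,0.251,0.7174],"trq":[-0.1239,0.3477,0.1982]}
{"k":15,"ang":[-0.558,-1.0144,-0.8476],"qd":[-3.8961,-3.6973,-0.8508],"eef":[-0.201,0.2559,0.7113],"trq":[0.2248,0.3011,0.1428]}
{"k":16,"ang":[-0.5965,-1.0511,-0.8557],"qd":[-3.8143,-3.6613,-0.7629],"eef":[-0.1863,0.2608,0.7048],"trq":[0.524,0.288,0.0952]}
{"k":17,"ang":[-0.6342,-1.0876,-0.8629],"qd":[-3.7274,-3.6224,-0.679],"eef":[-0.1715,0.2657,0.698],"trq":[0.7794,0.304,0.0546]}
{"k":18,"ang":[-0.671,-1.1236,-0.8693],"qd":[-3.6367,-3.5808,-0.5991],"eef":[-0.1569,0.2705,0.6909],"trq":[0.9959,0.3451,0.0205]}
{"k":19,"ang":[-0.7069,-1.1591,-0.8749],"qd":[-3.5432,-3.537,-0.5232],"eef":[-0.1424,0.2754,0.6834],"trq":[1.1781,0.4075,-0.0079]}
{"k":20,"ang":[-0.7419,-1.1943,-0.8798],"qd":[-3.4478,-3.4911,-0.4514],"eef":[-0.1281,0.2802,0.6755],"trq":[1.3302,0.4879,-0.0311]}
{"k":21,"ang":[-0.7759,-1.2289,-0.8839],"qd":[-3.3513,-3.4432,-0.3835],"eef":[-0.1141,0.2849,0.6674],"trq":[1.4556,0.5831,-0.0496]}
{"k":22,"ang":[-0.8089,-1.2631,-0.8874],"qd":[-3.2543,-3.3936,-0.3195],"eef":[-0.1003,0.2896,0.659],"trq":[1.5576,0.6906,-0.064]}
{"k":23,"ang":[-0.8409,-1.2968,-0.8903],"qd":[-3.1572,-3.3423,-0.2592],"eef":[-0.0869,0.2943,0.6502],"trq":[1.6391,0.8077,-0.0747]}
{"k":24,"ang":[-0.872,-1.3299,-0.8926],"qd":[-3.0604,-3.2894,-0.2027],"eef":[-0.0738,0.2988,0.6413],"trq":[1.7027,0.9324,-0.082]}
{"k":25,"ang":[-0.9021,-1.3625,-0.8944],"qd":[-2.9643,-3.2351,-0.1498],"eef":[-0.0611,0.3033,0.632],"trq":[1.7506,1.0627,-0.0864]}
{"k":26,"ang":[-0.9313,-1.3946,-0.8956],"qd":[-2.8692,-3.1795,-0.1004],"eef":[-0.0487,0.3077,0.6226],"trq":[1.7848,1.1969,-0.0881]}
{"k":27,"ang":[-0.9595,-1.4261,-0.8964],"qd":[-2.7753,-3.1226,-0.0544],"eef":[-0.0368,0.312,0.613],"trq":[1.807,1.3334,-0.0875]}
{"k":28,"ang":[-0.9868,-1.457,-0.8967],"qd":[-2.6833,-3.0645,-0.0151],"eef":[-0.0253,0.3162,0.6032],"trq":[1.8189,1.4711,-0.0832]}
{"k":29,"ang":[-1.0132,-1.4874,-0.8968],"qd":[-2.5961,-3.0053,0.0016],"eef":[-0.0142,0.3203,0.5933],"trq":[1.8208,1.6093,-0.0678]}
{"k":30,"ang":[-1.0387,-1.5171,-0.8967],"qd":[-2.5114,-2.9451,0.0111],"eef":[-0.0036,0.3243,0.5832],"trq":[1.8151,1.7463,-0.0488]}
{"k":31,"ang":[-1.0634,-1.5463,-0.8965],"qd":[-2.428,-2.8841,0.0209],"eef":[0.0066,0.3282,0.573],"trq":[1.803,1.8811,-0.0298]}
{"k":32,"ang":[-1.0873,-1.5748,-0.8962],"qd":[-2.3457,-2.8223,0.0333],"eef":[0.0163,0.3319,0.5628],"trq":[1.7857,2.0129,-0.0122]}
{"k":33,"ang":[-1.1103,-1.6027,-0.8958],"qd":[-2.2644,-2.7599,0.0491],"eef":[0.0256,0.3355,0.5525],"trq":[1.764,2.1411,0.0035]}
{"k":34,"ang":[-1.1325,-1.63,-0.8952],"qd":[-2.1841,-2.697,0.0677],"eef":[0.0344,0.339,0.5422],"trq":[1.7387,2.2653,0.0176]}
{"k":35,"ang":[-1.154,-1.6566,-0.8944],"qd":[-2.1052,-2.6338,0.0874],"eef":[0.0428,0.3424,0.5319],"trq":[1.7104,2.3851,0.0307]}
{"k":36,"ang":[-1.1746,-1.6826,-0.8935],"qd":[-2.0279,-2.5702,0.1069],"eef":[0.0508,0.3457,0.5216],"trq":[1.6795,2.5001,0.0432]}
{"k":37,"ang":[-1.1945,-1.708,-0.8923],"qd":[-1.9524,-2.5065,0.1254],"eef":[0.0583,0.3488,0.5114],"trq":[1.6467,2.6103,0.0556]}
{"k":38,"ang":[-1.2137,-1.7328,-0.891],"qd":[-1.8787,-2.4426,0.1426],"eef":[0.0655,0.3519,0.5012],"trq":[1.6123,2.7153,0.0679]}
{"k":39,"ang":[-1.2321,-1.7569,-0.8895],"qd":[-1.807,-2.3788,0.1582],"eef":[0.0723,0.3548,0.4912],"trq":[1.5769,2.815,0.0803]}
{"k":40,"ang":[-1.2498,-1.7803,-0.8878],"qd":[-1.7372,-2.3151,0.1721],"eef":[0.0787,0.3576,0.4813],"trq":[1.5407,2.9093,0.0926]}
{"k":41,"ang":[-1.2669,-1.8031,-0.886],"qd":[-1.6694,-2.2515,0.1844],"eef":[0.0847,0.3603,0.4714]}


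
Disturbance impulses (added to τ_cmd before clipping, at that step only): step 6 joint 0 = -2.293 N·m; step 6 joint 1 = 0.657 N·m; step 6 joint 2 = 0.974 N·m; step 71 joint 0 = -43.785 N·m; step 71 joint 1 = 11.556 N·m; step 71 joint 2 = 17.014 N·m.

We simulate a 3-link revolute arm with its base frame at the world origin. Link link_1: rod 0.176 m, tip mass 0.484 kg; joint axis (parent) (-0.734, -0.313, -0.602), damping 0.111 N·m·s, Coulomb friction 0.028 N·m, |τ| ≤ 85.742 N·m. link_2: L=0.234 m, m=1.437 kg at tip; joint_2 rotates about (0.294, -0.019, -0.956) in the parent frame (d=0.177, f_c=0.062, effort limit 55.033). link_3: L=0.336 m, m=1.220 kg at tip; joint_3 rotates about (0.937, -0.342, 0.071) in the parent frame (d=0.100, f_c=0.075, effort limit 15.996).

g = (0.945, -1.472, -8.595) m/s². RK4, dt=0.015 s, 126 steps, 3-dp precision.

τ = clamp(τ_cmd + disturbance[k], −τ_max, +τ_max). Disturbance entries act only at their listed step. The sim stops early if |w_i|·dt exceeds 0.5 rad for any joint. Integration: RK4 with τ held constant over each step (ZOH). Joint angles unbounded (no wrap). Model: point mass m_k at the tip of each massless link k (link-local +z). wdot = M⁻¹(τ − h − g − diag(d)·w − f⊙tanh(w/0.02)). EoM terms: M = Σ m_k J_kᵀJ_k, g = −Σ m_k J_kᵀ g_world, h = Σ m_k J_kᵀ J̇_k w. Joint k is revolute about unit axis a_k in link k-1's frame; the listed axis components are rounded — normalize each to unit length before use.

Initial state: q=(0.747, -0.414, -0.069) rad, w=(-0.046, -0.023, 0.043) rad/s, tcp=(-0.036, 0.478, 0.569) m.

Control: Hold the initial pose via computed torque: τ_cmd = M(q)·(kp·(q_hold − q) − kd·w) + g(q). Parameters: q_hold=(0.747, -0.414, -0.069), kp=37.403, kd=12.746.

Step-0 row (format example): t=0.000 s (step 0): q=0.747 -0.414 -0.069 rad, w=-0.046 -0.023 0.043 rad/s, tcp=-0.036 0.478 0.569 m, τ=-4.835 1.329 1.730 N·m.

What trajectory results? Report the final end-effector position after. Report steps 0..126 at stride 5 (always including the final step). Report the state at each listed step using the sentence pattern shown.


t=0.075 s (step 5): q=0.746 -0.408 -0.069 rad, w=-0.064 -0.202 0.013 rad/s, tcp=-0.036 0.477 0.570 m, τ=-5.072 1.398 1.847 N·m.
t=0.150 s (step 10): q=0.745 -0.402 -0.069 rad, w=-0.080 -0.216 0.015 rad/s, tcp=-0.036 0.476 0.571 m, τ=-4.901 1.351 1.776 N·m.
t=0.225 s (step 15): q=0.745 -0.398 -0.070 rad, w=-0.055 -0.232 0.009 rad/s, tcp=-0.036 0.475 0.571 m, τ=-5.110 1.409 1.865 N·m.
t=0.300 s (step 20): q=0.746 -0.394 -0.072 rad, w=-0.046 -0.237 0.009 rad/s, tcp=-0.036 0.476 0.571 m, τ=-5.209 1.436 1.905 N·m.
t=0.375 s (step 25): q=0.748 -0.390 -0.073 rad, w=-0.045 -0.241 0.010 rad/s, tcp=-0.036 0.476 0.570 m, τ=-5.254 1.449 1.922 N·m.
t=0.450 s (step 30): q=0.750 -0.387 -0.074 rad, w=-0.048 -0.244 0.010 rad/s, tcp=-0.035 0.477 0.570 m, τ=-5.275 1.454 1.930 N·m.
t=0.525 s (step 35): q=0.751 -0.383 -0.075 rad, w=-0.051 -0.248 0.011 rad/s, tcp=-0.035 0.477 0.570 m, τ=-5.284 1.457 1.932 N·m.
t=0.600 s (step 40): q=0.753 -0.380 -0.076 rad, w=-0.054 -0.251 0.012 rad/s, tcp=-0.035 0.478 0.569 m, τ=-5.287 1.458 1.933 N·m.
t=0.675 s (step 45): q=0.754 -0.376 -0.077 rad, w=-0.057 -0.256 0.013 rad/s, tcp=-0.035 0.478 0.569 m, τ=-5.288 1.458 1.933 N·m.
t=0.750 s (step 50): q=0.755 -0.373 -0.078 rad, w=-0.060 -0.260 0.014 rad/s, tcp=-0.034 0.478 0.569 m, τ=-5.288 1.459 1.932 N·m.
t=0.825 s (step 55): q=0.756 -0.369 -0.079 rad, w=-0.062 -0.265 0.015 rad/s, tcp=-0.034 0.478 0.569 m, τ=-5.288 1.459 1.932 N·m.
t=0.900 s (step 60): q=0.757 -0.366 -0.080 rad, w=-0.065 -0.270 0.016 rad/s, tcp=-0.034 0.478 0.569 m, τ=-5.288 1.459 1.931 N·m.
t=0.975 s (step 65): q=0.757 -0.362 -0.081 rad, w=-0.066 -0.275 0.016 rad/s, tcp=-0.034 0.479 0.569 m, τ=-5.288 1.459 1.930 N·m.
t=1.050 s (step 70): q=0.758 -0.359 -0.082 rad, w=-0.068 -0.280 0.017 rad/s, tcp=-0.034 0.479 0.569 m, τ=-5.289 1.459 1.930 N·m.
t=1.125 s (step 75): q=0.697 -0.363 -0.115 rad, w=-0.698 -0.021 -0.298 rad/s, tcp=-0.035 0.459 0.583 m, τ=0.220 -0.027 0.140 N·m.
t=1.200 s (step 80): q=0.674 -0.360 -0.120 rad, w=-0.083 -0.057 0.036 rad/s, tcp=-0.036 0.450 0.590 m, τ=-2.693 0.779 1.134 N·m.
t=1.275 s (step 85): q=0.677 -0.359 -0.118 rad, w=0.081 -0.127 0.038 rad/s, tcp=-0.036 0.450 0.590 m, τ=-4.060 1.162 1.663 N·m.
t=1.350 s (step 90): q=0.687 -0.362 -0.116 rad, w=0.123 -0.144 0.034 rad/s, tcp=-0.035 0.455 0.587 m, τ=-4.694 1.337 1.899 N·m.
t=1.425 s (step 95): q=0.698 -0.365 -0.114 rad, w=0.118 -0.145 0.033 rad/s, tcp=-0.034 0.460 0.583 m, τ=-4.988 1.416 1.998 N·m.
t=1.500 s (step 100): q=0.708 -0.367 -0.113 rad, w=0.096 -0.142 0.032 rad/s, tcp=-0.034 0.464 0.579 m, τ=-5.120 1.451 2.035 N·m.
t=1.575 s (step 105): q=0.717 -0.370 -0.111 rad, w=0.072 -0.137 0.031 rad/s, tcp=-0.033 0.468 0.576 m, τ=-5.177 1.464 2.044 N·m.
t=1.650 s (step 110): q=0.723 -0.371 -0.109 rad, w=0.053 -0.128 0.031 rad/s, tcp=-0.033 0.471 0.574 m, τ=-5.203 1.469 2.041 N·m.
t=1.725 s (step 115): q=0.729 -0.372 -0.108 rad, w=0.037 -0.121 0.032 rad/s, tcp=-0.032 0.473 0.572 m, τ=-5.218 1.470 2.034 N·m.
t=1.800 s (step 120): q=0.733 -0.372 -0.106 rad, w=0.023 -0.121 0.032 rad/s, tcp=-0.032 0.475 0.571 m, τ=-5.225 1.470 2.026 N·m.
t=1.875 s (step 125): q=0.737 -0.371 -0.105 rad, w=0.011 -0.123 0.031 rad/s, tcp=-0.032 0.476 0.570 m, τ=-5.228 1.469 2.018 N·m.
t=1.890 s (step 126): q=0.737 -0.371 -0.105 rad, w=0.009 -0.123 0.031 rad/s, tcp=-0.032 0.476 0.570 m.
final tcp position (m): -0.032 0.476 0.570


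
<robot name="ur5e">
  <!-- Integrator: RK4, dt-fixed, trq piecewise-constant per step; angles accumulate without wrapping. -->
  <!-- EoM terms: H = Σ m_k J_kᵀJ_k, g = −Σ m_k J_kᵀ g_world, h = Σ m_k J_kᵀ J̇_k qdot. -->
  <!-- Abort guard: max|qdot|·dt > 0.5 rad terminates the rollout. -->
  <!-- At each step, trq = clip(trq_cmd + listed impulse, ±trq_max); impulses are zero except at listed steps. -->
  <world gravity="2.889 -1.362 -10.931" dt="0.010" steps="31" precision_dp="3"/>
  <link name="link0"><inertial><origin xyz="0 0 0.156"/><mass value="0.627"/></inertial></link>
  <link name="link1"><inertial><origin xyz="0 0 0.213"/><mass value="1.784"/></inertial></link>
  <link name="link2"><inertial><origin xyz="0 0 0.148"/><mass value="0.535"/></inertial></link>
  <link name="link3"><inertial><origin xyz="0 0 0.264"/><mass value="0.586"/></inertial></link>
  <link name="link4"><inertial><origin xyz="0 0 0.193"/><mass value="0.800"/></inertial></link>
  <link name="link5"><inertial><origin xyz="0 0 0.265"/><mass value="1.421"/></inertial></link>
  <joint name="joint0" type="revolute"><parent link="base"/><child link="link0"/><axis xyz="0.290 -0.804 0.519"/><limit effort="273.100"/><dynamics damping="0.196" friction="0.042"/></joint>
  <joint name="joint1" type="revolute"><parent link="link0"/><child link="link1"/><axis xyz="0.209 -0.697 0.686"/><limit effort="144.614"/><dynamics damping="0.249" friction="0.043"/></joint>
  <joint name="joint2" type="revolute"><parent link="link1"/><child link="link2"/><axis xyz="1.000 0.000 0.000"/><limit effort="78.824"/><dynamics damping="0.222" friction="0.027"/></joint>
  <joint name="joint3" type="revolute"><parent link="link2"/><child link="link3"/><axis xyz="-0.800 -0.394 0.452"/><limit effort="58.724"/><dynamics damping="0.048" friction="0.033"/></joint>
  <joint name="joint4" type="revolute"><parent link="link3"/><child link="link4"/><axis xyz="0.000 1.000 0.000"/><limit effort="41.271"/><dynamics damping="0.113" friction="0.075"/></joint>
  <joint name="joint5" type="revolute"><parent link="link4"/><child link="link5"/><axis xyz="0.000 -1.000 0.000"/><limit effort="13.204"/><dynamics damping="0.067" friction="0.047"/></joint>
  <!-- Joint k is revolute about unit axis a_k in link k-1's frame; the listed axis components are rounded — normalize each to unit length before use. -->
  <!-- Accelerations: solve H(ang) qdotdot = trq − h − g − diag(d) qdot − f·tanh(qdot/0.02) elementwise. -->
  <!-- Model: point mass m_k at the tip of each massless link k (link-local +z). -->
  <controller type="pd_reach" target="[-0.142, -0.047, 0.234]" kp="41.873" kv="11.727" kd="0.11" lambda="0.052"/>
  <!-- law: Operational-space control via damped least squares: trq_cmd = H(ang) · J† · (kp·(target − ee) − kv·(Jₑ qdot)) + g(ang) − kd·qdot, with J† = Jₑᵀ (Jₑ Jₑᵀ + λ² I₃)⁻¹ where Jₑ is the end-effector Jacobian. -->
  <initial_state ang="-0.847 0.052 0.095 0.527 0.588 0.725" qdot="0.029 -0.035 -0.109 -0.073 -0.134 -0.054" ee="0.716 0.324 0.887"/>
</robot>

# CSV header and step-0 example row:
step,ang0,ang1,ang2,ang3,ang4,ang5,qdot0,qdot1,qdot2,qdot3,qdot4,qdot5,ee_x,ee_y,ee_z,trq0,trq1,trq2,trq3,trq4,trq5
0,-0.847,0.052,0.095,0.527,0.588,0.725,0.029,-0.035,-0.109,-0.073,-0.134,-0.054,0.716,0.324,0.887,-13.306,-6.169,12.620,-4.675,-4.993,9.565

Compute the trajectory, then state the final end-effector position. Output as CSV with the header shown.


step,ang0,ang1,ang2,ang3,ang4,ang5,qdot0,qdot1,qdot2,qdot3,qdot4,qdot5,ee_x,ee_y,ee_z,trq0,trq1,trq2,trq3,trq4,trq5
1,-0.850,0.051,0.100,0.534,0.592,0.741,-0.607,-0.211,1.061,1.364,0.893,3.152,0.715,0.324,0.886,-13.013,-6.210,11.572,-4.712,-4.914,8.627
2,-0.859,0.048,0.115,0.553,0.603,0.785,-1.181,-0.421,1.946,2.413,1.223,5.543,0.711,0.322,0.884,-15.147,-7.729,10.090,-4.675,-4.833,8.083
3,-0.874,0.043,0.138,0.580,0.614,0.849,-1.758,-0.612,2.535,3.053,0.826,7.225,0.705,0.320,0.880,-15.490,-7.949,8.718,-4.209,-5.053,7.795
4,-0.894,0.036,0.164,0.612,0.617,0.927,-2.350,-0.727,2.825,3.284,-0.223,8.255,0.697,0.317,0.874,-11.475,-5.211,7.897,-3.157,-5.703,7.634
5,-0.921,0.029,0.193,0.644,0.608,1.012,-2.948,-0.693,2.825,3.132,-1.737,8.687,0.687,0.313,0.867,-3.047,0.453,7.797,-1.629,-6.691,7.470
6,-0.953,0.023,0.220,0.673,0.581,1.098,-3.487,-0.546,2.582,2.667,-3.590,8.526,0.676,0.308,0.858,7.758,7.645,8.290,0.045,-7.733,7.186
7,-0.990,0.018,0.244,0.697,0.536,1.181,-3.946,-0.270,2.146,1.972,-5.564,7.878,0.663,0.301,0.847,18.898,14.987,9.124,1.605,-8.605,6.697
8,-1.031,0.017,0.262,0.712,0.471,1.255,-4.302,0.098,1.594,1.154,-7.465,6.877,0.649,0.293,0.834,29.092,21.635,10.079,2.909,-9.171,5.966
9,-1.075,0.020,0.276,0.720,0.388,1.317,-4.527,0.483,1.018,0.337,-9.127,5.669,0.633,0.285,0.818,37.813,27.259,11.025,3.903,-9.378,4.998
10,-1.121,0.027,0.283,0.720,0.290,1.368,-4.658,0.908,0.498,-0.362,-10.330,4.447,0.617,0.275,0.801,44.934,31.779,11.838,4.621,-9.233,3.831
11,-1.168,0.038,0.286,0.714,0.183,1.407,-4.678,1.291,0.124,-0.816,-10.957,3.385,0.601,0.265,0.782,50.465,35.216,12.438,5.095,-8.765,2.528
12,-1.214,0.052,0.287,0.705,0.073,1.436,-4.568,1.533,-0.029,-0.918,-10.988,2.606,0.584,0.254,0.762,54.486,37.635,12.765,5.362,-8.023,1.161
13,-1.259,0.068,0.287,0.697,-0.034,1.460,-4.320,1.566,0.055,-0.644,-10.539,2.140,0.567,0.242,0.740,57.112,39.120,12.781,5.473,-7.068,-0.198
14,-1.300,0.083,0.288,0.693,-0.136,1.480,-3.965,1.411,0.297,-0.109,-9.835,1.915,0.550,0.231,0.718,58.517,39.777,12.482,5.489,-5.959,-1.488
15,-1.338,0.096,0.293,0.695,-0.231,1.498,-3.560,1.162,0.568,0.494,-9.114,1.801,0.533,0.219,0.696,58.927,39.744,11.911,5.465,-4.753,-2.665
16,-1.371,0.106,0.300,0.703,-0.318,1.516,-3.142,0.882,0.808,1.074,-8.484,1.706,0.516,0.207,0.674,58.592,39.186,11.140,5.421,-3.503,-3.706
17,-1.401,0.114,0.309,0.717,-0.401,1.532,-2.741,0.627,0.972,1.569,-7.990,1.575,0.499,0.195,0.652,57.722,38.244,10.227,5.378,-2.252,-4.601
18,-1.426,0.119,0.319,0.735,-0.478,1.547,-2.367,0.417,1.051,1.970,-7.627,1.390,0.482,0.182,0.630,56.490,37.038,9.210,5.349,-1.030,-5.353
19,-1.448,0.122,0.330,0.756,-0.553,1.560,-2.014,0.246,1.053,2.297,-7.370,1.150,0.465,0.170,0.609,55.032,35.665,8.108,5.345,0.140,-5.966
20,-1.467,0.124,0.340,0.781,-0.626,1.570,-1.674,0.098,0.992,2.581,-7.191,0.864,0.449,0.158,0.589,53.460,34.201,6.926,5.382,1.247,-6.450
21,-1.482,0.124,0.350,0.808,-0.697,1.577,-1.351,-0.016,0.858,2.827,-7.070,0.540,0.433,0.146,0.570,51.877,32.709,5.645,5.486,2.284,-6.815
22,-1.494,0.123,0.357,0.838,-0.767,1.581,-1.033,-0.111,0.656,3.059,-6.992,0.184,0.417,0.134,0.552,50.414,31.271,4.269,5.669,3.248,-7.073
23,-1.502,0.121,0.363,0.870,-0.836,1.581,-0.680,-0.260,0.413,3.331,-6.928,-0.175,0.402,0.121,0.535,49.274,30.037,2.892,5.896,4.140,-7.241
24,-1.507,0.117,0.366,0.905,-0.905,1.578,-0.282,-0.463,0.106,3.631,-6.889,-0.537,0.387,0.109,0.519,48.714,29.193,1.759,6.041,4.965,-7.333
25,-1.507,0.111,0.365,0.943,-0.974,1.571,0.178,-0.733,-0.281,3.931,-6.906,-0.930,0.373,0.097,0.504,48.923,28.950,1.573,5.667,5.734,-7.351
26,-1.503,0.103,0.360,0.984,-1.043,1.560,0.684,-1.013,-0.774,4.134,-6.994,-1.358,0.360,0.084,0.490,49.717,29.362,3.620,3.928,6.445,-7.309
27,-1.493,0.091,0.350,1.025,-1.113,1.544,1.229,-1.277,-1.286,4.125,-7.121,-1.778,0.347,0.071,0.478,49.705,29.641,8.309,0.420,7.070,-7.228
28,-1.479,0.078,0.335,1.065,-1.185,1.525,1.679,-1.338,-1.662,3.743,-7.179,-2.109,0.336,0.058,0.467,47.604,28.623,12.951,-3.228,7.588,-7.118
29,-1.461,0.065,0.318,1.099,-1.256,1.503,1.901,-1.062,-1.768,3.022,-7.044,-2.272,0.325,0.044,0.458,44.229,26.496,15.065,-5.313,8.020,-6.979
30,-1.441,0.057,0.301,1.125,-1.324,1.481,1.912,-0.550,-1.585,2.185,-6.697,-2.255,0.315,0.031,0.450,40.834,24.139,15.030,-5.953,8.379,-6.811
31,-1.423,0.054,0.288,1.143,-1.389,1.459,1.826,-0.002,-1.182,1.418,-6.209,-2.108,0.306,0.018,0.443,,,,,,
# final ee position (m): 0.306 0.018 0.443


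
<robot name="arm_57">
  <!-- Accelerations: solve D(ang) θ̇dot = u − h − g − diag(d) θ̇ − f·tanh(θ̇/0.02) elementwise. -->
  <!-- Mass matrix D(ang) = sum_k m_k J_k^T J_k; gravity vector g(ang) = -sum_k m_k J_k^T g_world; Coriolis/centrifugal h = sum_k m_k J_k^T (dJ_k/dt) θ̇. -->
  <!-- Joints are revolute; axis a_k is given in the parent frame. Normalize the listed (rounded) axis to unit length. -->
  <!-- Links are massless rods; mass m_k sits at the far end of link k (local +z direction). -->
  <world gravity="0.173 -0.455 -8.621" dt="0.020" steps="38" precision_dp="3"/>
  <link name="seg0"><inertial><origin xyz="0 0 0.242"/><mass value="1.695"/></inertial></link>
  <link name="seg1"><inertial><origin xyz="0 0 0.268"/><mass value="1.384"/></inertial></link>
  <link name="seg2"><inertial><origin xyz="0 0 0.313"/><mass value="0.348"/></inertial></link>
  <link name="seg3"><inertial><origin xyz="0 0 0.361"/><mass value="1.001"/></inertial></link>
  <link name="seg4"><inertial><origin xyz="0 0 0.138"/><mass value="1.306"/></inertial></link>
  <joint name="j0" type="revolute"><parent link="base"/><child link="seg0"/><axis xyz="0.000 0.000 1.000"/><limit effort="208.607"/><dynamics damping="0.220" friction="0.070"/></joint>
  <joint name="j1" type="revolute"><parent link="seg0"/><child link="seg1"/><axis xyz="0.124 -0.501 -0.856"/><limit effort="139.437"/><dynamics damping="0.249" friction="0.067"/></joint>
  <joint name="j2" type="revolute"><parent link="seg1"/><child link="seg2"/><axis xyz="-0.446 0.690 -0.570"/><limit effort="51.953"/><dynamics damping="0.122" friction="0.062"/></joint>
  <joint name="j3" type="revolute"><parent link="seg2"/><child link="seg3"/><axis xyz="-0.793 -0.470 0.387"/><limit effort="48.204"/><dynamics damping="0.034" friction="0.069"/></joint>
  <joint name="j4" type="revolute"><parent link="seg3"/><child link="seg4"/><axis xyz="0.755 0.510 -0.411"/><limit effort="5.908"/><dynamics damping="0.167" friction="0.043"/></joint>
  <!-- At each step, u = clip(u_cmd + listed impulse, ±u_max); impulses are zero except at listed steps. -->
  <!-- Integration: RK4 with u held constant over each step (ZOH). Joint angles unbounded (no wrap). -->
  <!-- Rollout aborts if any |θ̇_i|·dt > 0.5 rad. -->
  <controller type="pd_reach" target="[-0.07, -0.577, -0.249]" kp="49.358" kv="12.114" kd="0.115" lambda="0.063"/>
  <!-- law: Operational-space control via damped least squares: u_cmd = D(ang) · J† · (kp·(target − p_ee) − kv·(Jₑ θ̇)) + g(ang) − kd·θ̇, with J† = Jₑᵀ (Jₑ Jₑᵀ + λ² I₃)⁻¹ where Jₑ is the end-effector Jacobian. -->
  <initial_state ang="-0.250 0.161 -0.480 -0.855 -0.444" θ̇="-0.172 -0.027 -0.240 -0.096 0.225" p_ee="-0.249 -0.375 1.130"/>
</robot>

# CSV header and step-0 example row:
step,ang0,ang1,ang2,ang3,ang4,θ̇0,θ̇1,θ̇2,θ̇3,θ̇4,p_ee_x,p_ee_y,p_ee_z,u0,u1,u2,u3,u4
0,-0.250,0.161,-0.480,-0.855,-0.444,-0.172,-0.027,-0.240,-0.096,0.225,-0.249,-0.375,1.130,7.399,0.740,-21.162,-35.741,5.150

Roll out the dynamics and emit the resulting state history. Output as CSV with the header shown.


step,ang0,ang1,ang2,ang3,ang4,θ̇0,θ̇1,θ̇2,θ̇3,θ̇4,p_ee_x,p_ee_y,p_ee_z,u0,u1,u2,u3,u4
1,-0.281,0.164,-0.462,-0.912,-0.454,-2.611,0.268,1.916,-5.284,-1.044,-0.249,-0.381,1.118,5.557,-1.781,-13.156,-26.636,4.095
2,-0.338,0.171,-0.406,-1.046,-0.473,-2.832,0.396,3.451,-7.775,-0.978,-0.249,-0.393,1.087,4.528,-5.452,-6.052,-19.786,3.224
3,-0.388,0.177,-0.324,-1.214,-0.486,-2.098,0.120,4.428,-8.942,-0.373,-0.248,-0.410,1.041,4.084,-8.037,-1.555,-12.932,2.275
4,-0.420,0.173,-0.235,-1.398,-0.484,-1.060,-0.545,4.316,-9.430,0.450,-0.246,-0.429,0.982,3.604,-8.393,0.565,-6.006,1.215
5,-0.433,0.153,-0.164,-1.586,-0.465,-0.310,-1.452,2.716,-9.408,1.506,-0.242,-0.445,0.912,2.699,-6.412,1.360,0.249,0.113
6,-0.437,0.116,-0.137,-1.768,-0.424,-0.150,-2.233,0.027,-8.828,2.509,-0.233,-0.457,0.835,1.406,-2.980,1.847,5.126,-0.889
7,-0.440,0.069,-0.165,-1.934,-0.369,-0.396,-2.491,-2.832,-7.779,3.026,-0.221,-0.463,0.754,-0.119,0.766,2.588,8.449,-1.681
8,-0.451,0.023,-0.247,-2.077,-0.308,-0.868,-2.151,-5.414,-6.439,3.076,-0.205,-0.463,0.673,-1.702,4.083,3.700,10.498,-2.252
9,-0.473,-0.011,-0.378,-2.191,-0.247,-1.535,-1.333,-7.689,-5.002,3.003,-0.187,-0.459,0.595,-3.307,7.020,4.881,11.645,-2.650
10,-0.512,-0.026,-0.553,-2.278,-0.187,-2.498,-0.207,-9.853,-3.710,3.059,-0.166,-0.451,0.523,-5.143,10.182,5.767,12.183,-2.939
11,-0.574,-0.017,-0.773,-2.343,-0.125,-3.812,1.111,-12.063,-3.004,3.241,-0.144,-0.438,0.458,-7.242,13.279,6.479,12.411,-3.168
12,-0.662,0.020,-1.032,-2.407,-0.062,-4.591,2.772,-13.420,-3.692,2.883,-0.118,-0.418,0.406,-4.707,4.408,8.317,14.725,-3.282
13,-0.741,0.081,-1.270,-2.499,-0.026,-2.204,3.594,-9.544,-5.529,0.278,-0.091,-0.389,0.369,2.987,-14.239,7.417,19.561,-3.052
14,-0.764,0.128,-1.397,-2.610,-0.033,0.167,1.112,-3.232,-5.296,-1.062,-0.067,-0.358,0.342,3.744,-15.094,4.827,20.513,-2.942
15,-0.763,0.115,-1.428,-2.703,-0.048,0.214,-2.342,0.182,-4.024,-0.541,-0.049,-0.332,0.315,3.531,-13.168,3.603,19.902,-2.945
16,-0.762,0.037,-1.404,-2.772,-0.052,-0.155,-5.397,2.124,-2.900,0.085,-0.034,-0.310,0.289,3.577,-11.762,3.370,18.294,-2.810
17,-0.766,-0.095,-1.348,-2.822,-0.047,-0.675,-7.955,3.201,-2.111,0.626,-0.023,-0.293,0.266,2.976,-9.012,3.753,15.306,-2.518
18,-0.784,-0.273,-1.279,-2.860,-0.033,-1.643,-9.925,3.449,-1.565,1.026,-0.015,-0.279,0.247,0.268,-2.541,4.082,10.596,-2.090
19,-0.828,-0.479,-1.214,-2.887,-0.012,-2.826,-10.724,3.011,-1.075,1.072,-0.008,-0.269,0.233,-4.177,5.155,3.813,5.741,-1.593
20,-0.897,-0.689,-1.163,-2.902,0.008,-3.919,-10.209,2.227,-0.460,0.831,-0.002,-0.264,0.222,-8.204,9.957,3.360,2.438,-1.135
21,-0.985,-0.881,-1.127,-2.904,0.022,-4.804,-8.976,1.469,0.286,0.527,0.003,-0.264,0.212,-10.739,11.867,3.248,0.553,-0.767
22,-1.089,-1.047,-1.105,-2.891,0.030,-5.472,-7.597,0.845,1.024,0.228,0.008,-0.267,0.199,-11.803,12.240,3.543,-0.510,-0.478
23,-1.204,-1.186,-1.093,-2.863,0.033,-5.972,-6.368,0.310,1.679,0.052,0.013,-0.274,0.185,-11.735,11.929,4.048,-1.113,-0.266
24,-1.327,-1.304,-1.092,-2.824,0.034,-6.341,-5.407,-0.174,2.201,-0.014,0.018,-0.283,0.169,-10.933,11.351,4.553,-1.432,-0.117
25,-1.456,-1.405,-1.099,-2.776,0.034,-6.604,-4.743,-0.601,2.580,-0.006,0.021,-0.295,0.150,-9.719,10.684,4.891,-1.569,-0.015
26,-1.590,-1.495,-1.115,-2.722,0.035,-6.774,-4.330,-0.972,2.821,-0.009,0.023,-0.308,0.131,-8.362,10.034,5.029,-1.633,0.066
27,-1.726,-1.579,-1.138,-2.664,0.036,-6.861,-4.107,-1.277,2.959,0.007,0.024,-0.323,0.111,-7.015,9.413,4.950,-1.666,0.129
28,-1.863,-1.660,-1.166,-2.604,0.037,-6.874,-4.014,-1.510,3.014,0.020,0.025,-0.338,0.090,-5.772,8.808,4.685,-1.709,0.185
29,-2.000,-1.740,-1.198,-2.544,0.037,-6.828,-3.999,-1.679,3.007,0.021,0.024,-0.355,0.070,-4.670,8.196,4.281,-1.783,0.239
30,-2.136,-1.820,-1.232,-2.484,0.038,-6.736,-4.025,-1.793,2.955,0.027,0.022,-0.372,0.051,-3.713,7.552,3.790,-1.881,0.290
31,-2.269,-1.901,-1.269,-2.426,0.039,-6.614,-4.071,-1.861,2.864,0.015,0.019,-0.389,0.033,-2.878,6.858,3.259,-2.008,0.342
32,-2.400,-1.983,-1.307,-2.369,0.040,-6.476,-4.122,-1.891,2.751,0.038,0.015,-0.406,0.016,-2.129,6.105,2.727,-2.134,0.385
33,-2.528,-2.066,-1.345,-2.316,0.040,-6.329,-4.175,-1.879,2.609,0.028,0.011,-0.422,0.000,-1.416,5.282,2.222,-2.275,0.432
34,-2.653,-2.150,-1.382,-2.265,0.040,-6.174,-4.222,-1.823,2.452,0.034,0.006,-0.438,-0.013,-0.690,4.389,1.770,-2.401,0.471
35,-2.775,-2.235,-1.417,-2.218,0.041,-6.000,-4.255,-1.714,2.280,0.041,0.001,-0.453,-0.025,0.106,3.421,1.391,-2.505,0.504
36,-2.893,-2.320,-1.450,-2.174,0.041,-5.782,-4.249,-1.542,2.094,0.027,-0.004,-0.467,-0.036,1.030,2.366,1.100,-2.584,0.535
37,-3.006,-2.404,-1.478,-2.134,0.040,-5.465,-4.160,-1.305,1.897,-0.004,-0.010,-0.480,-0.044,2.117,1.221,0.912,-2.627,0.561
38,-3.111,-2.486,-1.501,-2.098,0.040,-4.973,-3.914,-1.016,1.701,-0.024,-0.016,-0.492,-0.051,,,,,
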